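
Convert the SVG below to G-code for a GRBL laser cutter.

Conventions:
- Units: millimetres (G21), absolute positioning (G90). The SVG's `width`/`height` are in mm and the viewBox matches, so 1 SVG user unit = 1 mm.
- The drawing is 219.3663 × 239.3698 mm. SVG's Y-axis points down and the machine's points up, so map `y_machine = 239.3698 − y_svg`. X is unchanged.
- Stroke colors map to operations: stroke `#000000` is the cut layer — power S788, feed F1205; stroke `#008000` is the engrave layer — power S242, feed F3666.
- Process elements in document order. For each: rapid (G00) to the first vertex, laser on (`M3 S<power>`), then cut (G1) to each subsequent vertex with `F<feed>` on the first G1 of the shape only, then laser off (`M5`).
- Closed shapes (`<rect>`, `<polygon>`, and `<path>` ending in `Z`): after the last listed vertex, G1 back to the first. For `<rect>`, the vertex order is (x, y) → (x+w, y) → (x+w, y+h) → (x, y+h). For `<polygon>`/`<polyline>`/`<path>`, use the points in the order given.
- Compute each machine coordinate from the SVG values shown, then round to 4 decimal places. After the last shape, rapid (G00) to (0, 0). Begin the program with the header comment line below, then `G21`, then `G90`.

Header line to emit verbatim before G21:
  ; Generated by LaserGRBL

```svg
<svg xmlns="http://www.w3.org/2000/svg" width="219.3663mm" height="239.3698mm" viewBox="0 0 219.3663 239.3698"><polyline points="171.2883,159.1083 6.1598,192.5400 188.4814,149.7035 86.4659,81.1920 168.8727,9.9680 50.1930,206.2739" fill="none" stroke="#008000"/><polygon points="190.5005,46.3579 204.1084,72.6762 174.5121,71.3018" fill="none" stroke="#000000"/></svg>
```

1 u = 1 mm; y_m = 239.3698 − y.

[1] `<polyline>` open polyline, #008000→engrave S242 F3666: (171.2883,80.2615) → (6.1598,46.8298) → (188.4814,89.6663) → (86.4659,158.1778) → (168.8727,229.4018) → (50.1930,33.0959)

[2] `<polygon>` regular polygon, #000000→cut S788 F1205: (190.5005,193.0119) → (204.1084,166.6936) → (174.5121,168.0680) → (190.5005,193.0119) (closed)

; Generated by LaserGRBL
G21
G90
G00 X171.2883 Y80.2615
M3 S242
G1 X6.1598 Y46.8298 F3666
G1 X188.4814 Y89.6663
G1 X86.4659 Y158.1778
G1 X168.8727 Y229.4018
G1 X50.1930 Y33.0959
M5
G00 X190.5005 Y193.0119
M3 S788
G1 X204.1084 Y166.6936 F1205
G1 X174.5121 Y168.0680
G1 X190.5005 Y193.0119
M5
G00 X0.0000 Y0.0000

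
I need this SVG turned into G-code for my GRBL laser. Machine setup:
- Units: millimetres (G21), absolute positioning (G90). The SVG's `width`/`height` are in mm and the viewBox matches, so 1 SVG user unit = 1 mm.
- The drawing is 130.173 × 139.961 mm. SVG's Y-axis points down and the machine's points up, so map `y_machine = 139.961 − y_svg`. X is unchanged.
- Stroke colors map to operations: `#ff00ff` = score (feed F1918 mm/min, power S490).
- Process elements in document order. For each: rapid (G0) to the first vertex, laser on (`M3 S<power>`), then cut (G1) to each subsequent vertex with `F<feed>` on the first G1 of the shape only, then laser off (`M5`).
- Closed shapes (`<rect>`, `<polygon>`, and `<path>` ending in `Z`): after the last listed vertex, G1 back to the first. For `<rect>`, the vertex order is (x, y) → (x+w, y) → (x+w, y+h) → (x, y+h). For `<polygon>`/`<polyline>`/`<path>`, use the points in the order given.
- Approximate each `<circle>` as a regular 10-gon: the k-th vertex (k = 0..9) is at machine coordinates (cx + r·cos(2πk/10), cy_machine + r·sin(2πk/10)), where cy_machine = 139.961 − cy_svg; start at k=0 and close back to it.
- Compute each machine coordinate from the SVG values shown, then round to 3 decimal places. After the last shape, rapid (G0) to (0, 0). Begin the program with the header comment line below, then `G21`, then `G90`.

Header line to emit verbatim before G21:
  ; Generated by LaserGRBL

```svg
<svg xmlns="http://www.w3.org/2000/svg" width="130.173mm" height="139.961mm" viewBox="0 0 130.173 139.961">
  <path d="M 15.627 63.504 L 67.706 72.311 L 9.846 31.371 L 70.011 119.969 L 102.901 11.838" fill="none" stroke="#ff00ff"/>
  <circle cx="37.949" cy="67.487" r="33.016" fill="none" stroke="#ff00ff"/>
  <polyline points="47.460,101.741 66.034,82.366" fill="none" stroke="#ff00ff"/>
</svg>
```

Since the viewBox matches the mm dimensions, user units are millimetres directly. The only transform is the Y-flip y_m = 139.961 − y_svg.

Shape 1 is a open polyline drawn with `<path>`. Its stroke #ff00ff means score at S490, F1918. After flipping Y the toolpath is (15.627,76.457) → (67.706,67.650) → (9.846,108.590) → (70.011,19.992) → (102.901,128.123).

Shape 2 is a circle drawn with `<circle>`. Its stroke #ff00ff means score at S490, F1918. After flipping Y the toolpath is (70.965,72.474) → (64.660,91.880) → (48.152,103.874) → (27.746,103.874) → (11.238,91.880) → (4.933,72.474) → (11.238,53.068) → (27.746,41.074) → (48.152,41.074) → (64.660,53.068) → (70.965,72.474), returning to the start.

Shape 3 is a line segment drawn with `<polyline>`. Its stroke #ff00ff means score at S490, F1918. After flipping Y the toolpath is (47.460,38.220) → (66.034,57.595).

; Generated by LaserGRBL
G21
G90
G0 X15.627 Y76.457
M3 S490
G1 X67.706 Y67.650 F1918
G1 X9.846 Y108.590
G1 X70.011 Y19.992
G1 X102.901 Y128.123
M5
G0 X70.965 Y72.474
M3 S490
G1 X64.660 Y91.880 F1918
G1 X48.152 Y103.874
G1 X27.746 Y103.874
G1 X11.238 Y91.880
G1 X4.933 Y72.474
G1 X11.238 Y53.068
G1 X27.746 Y41.074
G1 X48.152 Y41.074
G1 X64.660 Y53.068
G1 X70.965 Y72.474
M5
G0 X47.460 Y38.220
M3 S490
G1 X66.034 Y57.595 F1918
M5
G0 X0.000 Y0.000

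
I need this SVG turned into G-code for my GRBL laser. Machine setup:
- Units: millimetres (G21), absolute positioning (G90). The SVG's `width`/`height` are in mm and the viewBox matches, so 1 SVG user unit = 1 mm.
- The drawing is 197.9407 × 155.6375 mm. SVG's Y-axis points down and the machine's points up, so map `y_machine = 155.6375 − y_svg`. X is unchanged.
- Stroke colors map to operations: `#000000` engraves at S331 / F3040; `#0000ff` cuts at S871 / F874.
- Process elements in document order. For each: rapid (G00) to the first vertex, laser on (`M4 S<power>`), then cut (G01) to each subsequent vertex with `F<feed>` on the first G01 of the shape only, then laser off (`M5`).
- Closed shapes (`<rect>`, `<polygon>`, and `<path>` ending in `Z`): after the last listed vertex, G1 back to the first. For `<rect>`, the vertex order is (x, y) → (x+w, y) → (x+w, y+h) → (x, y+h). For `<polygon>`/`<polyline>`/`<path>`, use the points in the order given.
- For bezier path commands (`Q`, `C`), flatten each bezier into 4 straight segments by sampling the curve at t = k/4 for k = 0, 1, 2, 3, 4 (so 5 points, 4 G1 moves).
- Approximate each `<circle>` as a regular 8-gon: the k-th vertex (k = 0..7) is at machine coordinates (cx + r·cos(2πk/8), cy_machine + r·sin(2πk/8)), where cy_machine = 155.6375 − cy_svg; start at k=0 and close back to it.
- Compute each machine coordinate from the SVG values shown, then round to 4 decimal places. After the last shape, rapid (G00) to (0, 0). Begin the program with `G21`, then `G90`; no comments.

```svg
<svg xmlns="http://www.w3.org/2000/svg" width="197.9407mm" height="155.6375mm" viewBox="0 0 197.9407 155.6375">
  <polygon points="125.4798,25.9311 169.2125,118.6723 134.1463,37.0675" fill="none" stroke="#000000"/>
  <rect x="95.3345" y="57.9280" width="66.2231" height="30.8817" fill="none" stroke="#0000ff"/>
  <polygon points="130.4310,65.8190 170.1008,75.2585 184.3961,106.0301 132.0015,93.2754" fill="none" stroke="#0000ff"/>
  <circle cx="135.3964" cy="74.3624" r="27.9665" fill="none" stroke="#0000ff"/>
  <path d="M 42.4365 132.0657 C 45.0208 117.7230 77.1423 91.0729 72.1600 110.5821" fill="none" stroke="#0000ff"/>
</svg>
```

G21
G90
G00 X125.4798 Y129.7064
M4 S331
G01 X169.2125 Y36.9652 F3040
G01 X134.1463 Y118.5700
G01 X125.4798 Y129.7064
M5
G00 X95.3345 Y97.7095
M4 S871
G01 X161.5576 Y97.7095 F874
G01 X161.5576 Y66.8278
G01 X95.3345 Y66.8278
G01 X95.3345 Y97.7095
M5
G00 X130.4310 Y89.8185
M4 S871
G01 X170.1008 Y80.3790 F874
G01 X184.3961 Y49.6074
G01 X132.0015 Y62.3621
G01 X130.4310 Y89.8185
M5
G00 X163.3629 Y81.2751
M4 S871
G01 X155.1717 Y101.0504 F874
G01 X135.3964 Y109.2416
G01 X115.6211 Y101.0504
G01 X107.4299 Y81.2751
G01 X115.6211 Y61.4998
G01 X135.3964 Y53.3086
G01 X155.1717 Y61.4998
G01 X163.3629 Y81.2751
M5
G00 X42.4365 Y23.5718
M4 S871
G01 X48.8717 Y35.7229 F874
G01 X60.1357 Y47.0081
G01 X69.9810 Y51.9460
G01 X72.1600 Y45.0554
M5
G00 X0.0000 Y0.0000

viewBox `0 0 197.9407 155.6375` with mm width/height → 1 unit = 1 mm. Flip: y_m = 155.6375 − y_svg.

**Shape 1** — `<polygon>` closed polygon, stroke `#000000` → engrave (S331, F3040). Machine vertices: (125.4798,129.7064) → (169.2125,36.9652) → (134.1463,118.5700) → (125.4798,129.7064). Closed: final G1 returns to the first vertex.

**Shape 2** — `<rect>` rectangle, stroke `#0000ff` → cut (S871, F874). Machine vertices: (95.3345,97.7095) → (161.5576,97.7095) → (161.5576,66.8278) → (95.3345,66.8278) → (95.3345,97.7095). Closed: final G1 returns to the first vertex.

**Shape 3** — `<polygon>` closed polygon, stroke `#0000ff` → cut (S871, F874). Machine vertices: (130.4310,89.8185) → (170.1008,80.3790) → (184.3961,49.6074) → (132.0015,62.3621) → (130.4310,89.8185). Closed: final G1 returns to the first vertex.

**Shape 4** — `<circle>` circle, stroke `#0000ff` → cut (S871, F874). Machine vertices: (163.3629,81.2751) → (155.1717,101.0504) → (135.3964,109.2416) → (115.6211,101.0504) → (107.4299,81.2751) → (115.6211,61.4998) → (135.3964,53.3086) → (155.1717,61.4998) → (163.3629,81.2751). Closed: final G1 returns to the first vertex.

**Shape 5** — `<path>` cubic bezier, stroke `#0000ff` → cut (S871, F874). Control points (SVG): P0=(42.4365,132.0657), P1=(45.0208,117.7230), P2=(77.1423,91.0729), P3=(72.1600,110.5821); sampled at t=k/4. Machine vertices: (42.4365,23.5718) → (48.8717,35.7229) → (60.1357,47.0081) → (69.9810,51.9460) → (72.1600,45.0554). Open path.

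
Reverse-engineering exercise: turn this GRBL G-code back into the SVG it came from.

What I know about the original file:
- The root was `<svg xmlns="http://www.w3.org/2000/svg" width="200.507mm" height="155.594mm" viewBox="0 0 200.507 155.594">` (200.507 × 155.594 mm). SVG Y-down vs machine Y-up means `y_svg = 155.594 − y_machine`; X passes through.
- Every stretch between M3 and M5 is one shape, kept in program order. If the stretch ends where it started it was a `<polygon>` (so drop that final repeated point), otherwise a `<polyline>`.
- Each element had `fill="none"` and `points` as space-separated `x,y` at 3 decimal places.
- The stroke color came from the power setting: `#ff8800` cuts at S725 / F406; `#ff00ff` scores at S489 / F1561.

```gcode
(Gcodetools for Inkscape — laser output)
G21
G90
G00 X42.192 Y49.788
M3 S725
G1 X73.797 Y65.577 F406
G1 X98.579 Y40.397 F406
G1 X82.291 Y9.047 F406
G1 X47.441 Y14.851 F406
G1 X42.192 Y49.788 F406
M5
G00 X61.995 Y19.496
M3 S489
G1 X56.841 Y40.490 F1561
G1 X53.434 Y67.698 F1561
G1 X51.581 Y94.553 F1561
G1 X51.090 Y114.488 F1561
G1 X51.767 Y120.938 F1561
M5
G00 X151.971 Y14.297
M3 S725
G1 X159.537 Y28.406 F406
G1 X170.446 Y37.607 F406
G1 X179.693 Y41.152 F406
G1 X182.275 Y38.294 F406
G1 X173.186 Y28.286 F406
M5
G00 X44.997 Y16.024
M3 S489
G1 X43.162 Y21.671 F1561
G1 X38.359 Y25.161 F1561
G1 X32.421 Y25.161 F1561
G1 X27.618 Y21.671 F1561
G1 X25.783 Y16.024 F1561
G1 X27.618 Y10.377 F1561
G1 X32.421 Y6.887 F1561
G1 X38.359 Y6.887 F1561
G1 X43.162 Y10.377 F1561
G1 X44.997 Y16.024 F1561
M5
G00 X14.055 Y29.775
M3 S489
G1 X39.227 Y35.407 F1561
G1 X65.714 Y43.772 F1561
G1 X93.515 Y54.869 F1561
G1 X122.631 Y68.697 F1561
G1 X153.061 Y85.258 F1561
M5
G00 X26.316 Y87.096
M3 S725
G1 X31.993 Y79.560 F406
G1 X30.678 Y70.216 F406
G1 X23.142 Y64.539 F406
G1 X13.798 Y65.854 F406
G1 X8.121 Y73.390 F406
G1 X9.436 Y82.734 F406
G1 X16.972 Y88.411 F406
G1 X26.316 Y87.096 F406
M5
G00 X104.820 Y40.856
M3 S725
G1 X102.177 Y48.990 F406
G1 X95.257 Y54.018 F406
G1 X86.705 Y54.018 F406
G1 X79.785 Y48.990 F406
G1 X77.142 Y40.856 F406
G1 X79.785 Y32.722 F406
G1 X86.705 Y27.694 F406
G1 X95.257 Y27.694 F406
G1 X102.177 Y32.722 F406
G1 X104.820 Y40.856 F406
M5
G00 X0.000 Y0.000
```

Machine Y-up, SVG Y-down with viewBox height 155.594, so y_svg = 155.594 − y_machine; X carries over.

Run 1: S725 ⇒ cut layer `#ff8800`. The run returns to its start, so emit a `<polygon>` with points (Y-flipped): 42.192,105.806 73.797,90.017 98.579,115.197 82.291,146.547 47.441,140.743.

Run 2: the run's S489 means `#ff00ff` (score). The run is open, so emit a `<polyline>` with points (Y-flipped): 61.995,136.098 56.841,115.104 53.434,87.896 51.581,61.041 51.090,41.106 51.767,34.656.

Run 3: the run's S725 means `#ff8800` (cut). The run is open, so emit a `<polyline>` with points (Y-flipped): 151.971,141.297 159.537,127.188 170.446,117.987 179.693,114.442 182.275,117.300 173.186,127.308.

Run 4: the run's S489 means `#ff00ff` (score). The run returns to its start, so emit a `<polygon>` with points (Y-flipped): 44.997,139.570 43.162,133.923 38.359,130.433 32.421,130.433 27.618,133.923 25.783,139.570 27.618,145.217 32.421,148.707 38.359,148.707 43.162,145.217.

Run 5: power S489 maps to stroke `#ff00ff` (score). The run is open, so emit a `<polyline>` with points (Y-flipped): 14.055,125.819 39.227,120.187 65.714,111.822 93.515,100.725 122.631,86.897 153.061,70.336.

Run 6: S725 ⇒ cut layer `#ff8800`. The run returns to its start, so emit a `<polygon>` with points (Y-flipped): 26.316,68.498 31.993,76.034 30.678,85.378 23.142,91.055 13.798,89.740 8.121,82.204 9.436,72.860 16.972,67.183.

Run 7: the run's S725 means `#ff8800` (cut). The run returns to its start, so emit a `<polygon>` with points (Y-flipped): 104.820,114.738 102.177,106.604 95.257,101.576 86.705,101.576 79.785,106.604 77.142,114.738 79.785,122.872 86.705,127.900 95.257,127.900 102.177,122.872.

<svg xmlns="http://www.w3.org/2000/svg" width="200.507mm" height="155.594mm" viewBox="0 0 200.507 155.594">
  <polygon points="42.192,105.806 73.797,90.017 98.579,115.197 82.291,146.547 47.441,140.743" fill="none" stroke="#ff8800"/>
  <polyline points="61.995,136.098 56.841,115.104 53.434,87.896 51.581,61.041 51.090,41.106 51.767,34.656" fill="none" stroke="#ff00ff"/>
  <polyline points="151.971,141.297 159.537,127.188 170.446,117.987 179.693,114.442 182.275,117.300 173.186,127.308" fill="none" stroke="#ff8800"/>
  <polygon points="44.997,139.570 43.162,133.923 38.359,130.433 32.421,130.433 27.618,133.923 25.783,139.570 27.618,145.217 32.421,148.707 38.359,148.707 43.162,145.217" fill="none" stroke="#ff00ff"/>
  <polyline points="14.055,125.819 39.227,120.187 65.714,111.822 93.515,100.725 122.631,86.897 153.061,70.336" fill="none" stroke="#ff00ff"/>
  <polygon points="26.316,68.498 31.993,76.034 30.678,85.378 23.142,91.055 13.798,89.740 8.121,82.204 9.436,72.860 16.972,67.183" fill="none" stroke="#ff8800"/>
  <polygon points="104.820,114.738 102.177,106.604 95.257,101.576 86.705,101.576 79.785,106.604 77.142,114.738 79.785,122.872 86.705,127.900 95.257,127.900 102.177,122.872" fill="none" stroke="#ff8800"/>
</svg>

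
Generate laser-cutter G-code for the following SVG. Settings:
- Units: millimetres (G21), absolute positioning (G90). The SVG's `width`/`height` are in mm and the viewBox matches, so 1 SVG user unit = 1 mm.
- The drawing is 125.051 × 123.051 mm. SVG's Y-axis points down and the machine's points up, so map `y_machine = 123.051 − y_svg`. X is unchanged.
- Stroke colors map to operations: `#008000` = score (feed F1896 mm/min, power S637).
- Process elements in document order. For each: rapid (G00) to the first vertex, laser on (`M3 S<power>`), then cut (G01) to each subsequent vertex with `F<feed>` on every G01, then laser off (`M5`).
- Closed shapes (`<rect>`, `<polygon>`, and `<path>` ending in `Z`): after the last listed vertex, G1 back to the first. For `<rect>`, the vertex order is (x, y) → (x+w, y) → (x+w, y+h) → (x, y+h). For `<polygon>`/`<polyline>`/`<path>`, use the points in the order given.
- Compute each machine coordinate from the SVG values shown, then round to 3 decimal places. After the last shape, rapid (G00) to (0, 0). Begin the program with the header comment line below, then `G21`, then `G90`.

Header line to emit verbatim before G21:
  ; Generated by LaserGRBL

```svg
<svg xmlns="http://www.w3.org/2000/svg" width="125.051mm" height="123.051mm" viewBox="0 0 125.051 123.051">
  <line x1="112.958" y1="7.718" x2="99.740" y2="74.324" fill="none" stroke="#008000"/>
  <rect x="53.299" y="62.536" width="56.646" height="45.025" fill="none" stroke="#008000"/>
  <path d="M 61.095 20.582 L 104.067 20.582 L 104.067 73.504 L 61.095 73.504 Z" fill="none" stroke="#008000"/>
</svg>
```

Since the viewBox matches the mm dimensions, user units are millimetres directly. The only transform is the Y-flip y_m = 123.051 − y_svg.

Shape 1 is a line segment drawn with `<line>`. Its stroke #008000 means score at S637, F1896. After flipping Y the toolpath is (112.958,115.333) → (99.740,48.727).

Shape 2 is a rectangle drawn with `<rect>`. Its stroke #008000 means score at S637, F1896. After flipping Y the toolpath is (53.299,60.515) → (109.945,60.515) → (109.945,15.490) → (53.299,15.490) → (53.299,60.515), returning to the start.

Shape 3 is a rectangle drawn with `<path>`. Its stroke #008000 means score at S637, F1896. After flipping Y the toolpath is (61.095,102.469) → (104.067,102.469) → (104.067,49.547) → (61.095,49.547) → (61.095,102.469), returning to the start.

; Generated by LaserGRBL
G21
G90
G00 X112.958 Y115.333
M3 S637
G01 X99.740 Y48.727 F1896
M5
G00 X53.299 Y60.515
M3 S637
G01 X109.945 Y60.515 F1896
G01 X109.945 Y15.490 F1896
G01 X53.299 Y15.490 F1896
G01 X53.299 Y60.515 F1896
M5
G00 X61.095 Y102.469
M3 S637
G01 X104.067 Y102.469 F1896
G01 X104.067 Y49.547 F1896
G01 X61.095 Y49.547 F1896
G01 X61.095 Y102.469 F1896
M5
G00 X0.000 Y0.000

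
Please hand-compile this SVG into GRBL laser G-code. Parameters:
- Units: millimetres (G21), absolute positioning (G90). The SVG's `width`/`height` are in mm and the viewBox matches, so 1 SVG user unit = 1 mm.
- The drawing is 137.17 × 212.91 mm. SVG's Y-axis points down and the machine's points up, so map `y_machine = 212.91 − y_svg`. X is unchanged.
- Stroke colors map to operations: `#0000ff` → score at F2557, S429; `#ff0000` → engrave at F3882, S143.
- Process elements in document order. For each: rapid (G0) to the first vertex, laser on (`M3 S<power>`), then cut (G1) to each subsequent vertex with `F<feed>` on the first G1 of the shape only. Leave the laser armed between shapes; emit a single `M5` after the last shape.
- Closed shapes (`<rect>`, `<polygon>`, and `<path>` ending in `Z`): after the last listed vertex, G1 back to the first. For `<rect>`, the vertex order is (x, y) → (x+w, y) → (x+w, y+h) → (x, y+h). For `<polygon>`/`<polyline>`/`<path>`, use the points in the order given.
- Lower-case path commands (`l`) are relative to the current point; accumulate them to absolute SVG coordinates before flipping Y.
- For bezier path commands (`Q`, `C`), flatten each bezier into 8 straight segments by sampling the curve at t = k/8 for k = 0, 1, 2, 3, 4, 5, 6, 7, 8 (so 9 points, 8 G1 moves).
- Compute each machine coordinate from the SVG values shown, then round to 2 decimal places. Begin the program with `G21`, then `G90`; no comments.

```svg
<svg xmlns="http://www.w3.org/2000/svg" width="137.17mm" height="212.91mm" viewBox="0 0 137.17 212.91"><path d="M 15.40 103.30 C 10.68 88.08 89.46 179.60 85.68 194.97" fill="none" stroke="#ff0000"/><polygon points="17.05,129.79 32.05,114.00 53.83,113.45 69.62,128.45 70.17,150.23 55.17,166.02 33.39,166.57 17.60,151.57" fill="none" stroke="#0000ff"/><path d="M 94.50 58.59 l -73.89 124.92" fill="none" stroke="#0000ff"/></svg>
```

viewBox `0 0 137.17 212.91` with mm width/height → 1 unit = 1 mm. Flip: y_m = 212.91 − y_svg.

**Shape 1** — `<path>` cubic bezier, stroke `#ff0000` → engrave (S143, F3882). Control points (SVG): P0=(15.40,103.30), P1=(10.68,88.08), P2=(89.46,179.60), P3=(85.68,194.97); sampled at t=k/8. Machine vertices: (15.40,109.61) → (17.22,110.67) → (24.92,103.87) → (36.56,91.35) → (50.19,75.25) → (63.86,57.71) → (75.63,40.89) → (83.55,26.92) → (85.68,17.94). Open path.

**Shape 2** — `<polygon>` regular polygon, stroke `#0000ff` → score (S429, F2557). Machine vertices: (17.05,83.12) → (32.05,98.91) → (53.83,99.46) → (69.62,84.46) → (70.17,62.68) → (55.17,46.89) → (33.39,46.34) → (17.60,61.34) → (17.05,83.12). Closed: final G1 returns to the first vertex.

**Shape 3** — `<path>` line segment, stroke `#0000ff` → score (S429, F2557). Machine vertices: (94.50,154.32) → (20.61,29.40). Open path.

G21
G90
G0 X15.40 Y109.61
M3 S143
G1 X17.22 Y110.67 F3882
G1 X24.92 Y103.87
G1 X36.56 Y91.35
G1 X50.19 Y75.25
G1 X63.86 Y57.71
G1 X75.63 Y40.89
G1 X83.55 Y26.92
G1 X85.68 Y17.94
G0 X17.05 Y83.12
M3 S429
G1 X32.05 Y98.91 F2557
G1 X53.83 Y99.46
G1 X69.62 Y84.46
G1 X70.17 Y62.68
G1 X55.17 Y46.89
G1 X33.39 Y46.34
G1 X17.60 Y61.34
G1 X17.05 Y83.12
G0 X94.50 Y154.32
M3 S429
G1 X20.61 Y29.40 F2557
M5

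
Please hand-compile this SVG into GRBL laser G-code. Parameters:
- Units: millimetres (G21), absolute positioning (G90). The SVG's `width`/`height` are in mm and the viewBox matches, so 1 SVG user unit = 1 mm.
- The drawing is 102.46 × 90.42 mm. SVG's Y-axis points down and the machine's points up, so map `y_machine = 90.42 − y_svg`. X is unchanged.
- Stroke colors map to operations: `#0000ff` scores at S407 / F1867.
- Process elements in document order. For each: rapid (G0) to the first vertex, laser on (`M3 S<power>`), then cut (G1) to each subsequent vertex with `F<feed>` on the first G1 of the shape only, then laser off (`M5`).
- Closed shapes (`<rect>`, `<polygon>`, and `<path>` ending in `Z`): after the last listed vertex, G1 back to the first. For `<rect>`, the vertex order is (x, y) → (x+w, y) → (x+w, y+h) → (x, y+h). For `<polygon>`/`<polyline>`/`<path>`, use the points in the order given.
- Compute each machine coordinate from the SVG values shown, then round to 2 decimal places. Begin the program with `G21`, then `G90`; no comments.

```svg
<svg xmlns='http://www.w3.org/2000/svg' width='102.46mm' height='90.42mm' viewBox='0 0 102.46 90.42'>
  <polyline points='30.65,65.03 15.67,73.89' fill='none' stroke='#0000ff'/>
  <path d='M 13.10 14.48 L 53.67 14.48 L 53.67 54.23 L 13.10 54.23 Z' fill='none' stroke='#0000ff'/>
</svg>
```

G21
G90
G0 X30.65 Y25.39
M3 S407
G1 X15.67 Y16.53 F1867
M5
G0 X13.10 Y75.94
M3 S407
G1 X53.67 Y75.94 F1867
G1 X53.67 Y36.19
G1 X13.10 Y36.19
G1 X13.10 Y75.94
M5

1 u = 1 mm; y_m = 90.42 − y.

[1] `<polyline>` line segment, #0000ff→score S407 F1867: (30.65,25.39) → (15.67,16.53)

[2] `<path>` rectangle, #0000ff→score S407 F1867: (13.10,75.94) → (53.67,75.94) → (53.67,36.19) → (13.10,36.19) → (13.10,75.94) (closed)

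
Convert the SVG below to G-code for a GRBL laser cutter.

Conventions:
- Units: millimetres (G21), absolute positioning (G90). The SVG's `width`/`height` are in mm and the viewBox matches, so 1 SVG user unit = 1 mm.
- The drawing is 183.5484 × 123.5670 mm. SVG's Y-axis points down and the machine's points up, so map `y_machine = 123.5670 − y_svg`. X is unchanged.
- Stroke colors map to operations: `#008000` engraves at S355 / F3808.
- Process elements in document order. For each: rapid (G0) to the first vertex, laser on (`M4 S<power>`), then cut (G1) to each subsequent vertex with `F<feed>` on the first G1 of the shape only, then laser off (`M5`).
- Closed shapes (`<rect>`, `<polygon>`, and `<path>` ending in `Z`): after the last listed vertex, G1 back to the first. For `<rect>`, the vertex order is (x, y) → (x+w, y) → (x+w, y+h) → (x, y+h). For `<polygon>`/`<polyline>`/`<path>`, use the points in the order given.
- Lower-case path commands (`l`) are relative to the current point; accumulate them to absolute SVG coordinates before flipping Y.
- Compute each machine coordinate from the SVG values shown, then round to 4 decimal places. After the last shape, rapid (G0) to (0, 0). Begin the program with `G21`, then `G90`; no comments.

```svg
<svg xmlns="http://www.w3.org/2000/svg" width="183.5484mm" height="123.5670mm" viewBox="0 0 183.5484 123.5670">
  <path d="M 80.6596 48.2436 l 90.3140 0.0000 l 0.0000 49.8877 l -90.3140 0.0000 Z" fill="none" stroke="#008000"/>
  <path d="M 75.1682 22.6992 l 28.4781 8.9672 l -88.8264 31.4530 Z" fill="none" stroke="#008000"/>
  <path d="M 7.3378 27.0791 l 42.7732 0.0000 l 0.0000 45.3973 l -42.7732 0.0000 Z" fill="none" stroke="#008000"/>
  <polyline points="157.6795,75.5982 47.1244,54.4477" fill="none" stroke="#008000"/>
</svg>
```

G21
G90
G0 X80.6596 Y75.3234
M4 S355
G1 X170.9736 Y75.3234 F3808
G1 X170.9736 Y25.4357
G1 X80.6596 Y25.4357
G1 X80.6596 Y75.3234
M5
G0 X75.1682 Y100.8678
M4 S355
G1 X103.6463 Y91.9006 F3808
G1 X14.8199 Y60.4476
G1 X75.1682 Y100.8678
M5
G0 X7.3378 Y96.4879
M4 S355
G1 X50.1110 Y96.4879 F3808
G1 X50.1110 Y51.0906
G1 X7.3378 Y51.0906
G1 X7.3378 Y96.4879
M5
G0 X157.6795 Y47.9688
M4 S355
G1 X47.1244 Y69.1193 F3808
M5
G0 X0.0000 Y0.0000

1 u = 1 mm; y_m = 123.5670 − y.

[1] `<path>` rectangle, #008000→engrave S355 F3808: (80.6596,75.3234) → (170.9736,75.3234) → (170.9736,25.4357) → (80.6596,25.4357) → (80.6596,75.3234) (closed)

[2] `<path>` closed polygon, #008000→engrave S355 F3808: (75.1682,100.8678) → (103.6463,91.9006) → (14.8199,60.4476) → (75.1682,100.8678) (closed)

[3] `<path>` rectangle, #008000→engrave S355 F3808: (7.3378,96.4879) → (50.1110,96.4879) → (50.1110,51.0906) → (7.3378,51.0906) → (7.3378,96.4879) (closed)

[4] `<polyline>` line segment, #008000→engrave S355 F3808: (157.6795,47.9688) → (47.1244,69.1193)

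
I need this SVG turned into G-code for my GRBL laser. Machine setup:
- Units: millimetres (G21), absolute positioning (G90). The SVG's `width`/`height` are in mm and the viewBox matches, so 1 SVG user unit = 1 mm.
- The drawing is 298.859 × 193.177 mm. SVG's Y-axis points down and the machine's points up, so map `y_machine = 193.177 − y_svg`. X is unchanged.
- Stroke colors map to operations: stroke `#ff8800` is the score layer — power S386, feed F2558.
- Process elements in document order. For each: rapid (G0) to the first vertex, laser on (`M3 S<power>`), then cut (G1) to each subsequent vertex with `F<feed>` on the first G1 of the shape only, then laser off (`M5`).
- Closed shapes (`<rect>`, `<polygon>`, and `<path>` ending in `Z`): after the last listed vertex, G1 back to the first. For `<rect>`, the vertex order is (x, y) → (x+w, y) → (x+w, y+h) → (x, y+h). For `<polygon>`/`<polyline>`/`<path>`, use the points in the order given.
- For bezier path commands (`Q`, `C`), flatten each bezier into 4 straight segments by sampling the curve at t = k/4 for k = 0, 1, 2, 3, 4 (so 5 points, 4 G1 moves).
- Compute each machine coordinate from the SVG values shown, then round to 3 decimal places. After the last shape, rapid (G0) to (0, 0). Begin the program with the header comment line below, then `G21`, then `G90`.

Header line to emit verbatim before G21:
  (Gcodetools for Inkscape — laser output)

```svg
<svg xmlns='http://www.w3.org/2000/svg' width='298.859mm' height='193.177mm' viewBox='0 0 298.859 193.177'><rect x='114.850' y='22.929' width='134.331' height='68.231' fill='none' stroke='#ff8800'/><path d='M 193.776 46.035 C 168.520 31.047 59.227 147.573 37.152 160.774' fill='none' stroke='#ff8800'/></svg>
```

1 u = 1 mm; y_m = 193.177 − y.

[1] `<rect>` rectangle, #ff8800→score S386 F2558: (114.850,170.248) → (249.181,170.248) → (249.181,102.017) → (114.850,102.017) → (114.850,170.248) (closed)

[2] `<path>` cubic bezier, #ff8800→score S386 F2558: (193.776,147.142) → (161.753,137.393) → (114.271,100.343) → (67.386,58.008) → (37.152,32.403)

(Gcodetools for Inkscape — laser output)
G21
G90
G0 X114.850 Y170.248
M3 S386
G1 X249.181 Y170.248 F2558
G1 X249.181 Y102.017
G1 X114.850 Y102.017
G1 X114.850 Y170.248
M5
G0 X193.776 Y147.142
M3 S386
G1 X161.753 Y137.393 F2558
G1 X114.271 Y100.343
G1 X67.386 Y58.008
G1 X37.152 Y32.403
M5
G0 X0.000 Y0.000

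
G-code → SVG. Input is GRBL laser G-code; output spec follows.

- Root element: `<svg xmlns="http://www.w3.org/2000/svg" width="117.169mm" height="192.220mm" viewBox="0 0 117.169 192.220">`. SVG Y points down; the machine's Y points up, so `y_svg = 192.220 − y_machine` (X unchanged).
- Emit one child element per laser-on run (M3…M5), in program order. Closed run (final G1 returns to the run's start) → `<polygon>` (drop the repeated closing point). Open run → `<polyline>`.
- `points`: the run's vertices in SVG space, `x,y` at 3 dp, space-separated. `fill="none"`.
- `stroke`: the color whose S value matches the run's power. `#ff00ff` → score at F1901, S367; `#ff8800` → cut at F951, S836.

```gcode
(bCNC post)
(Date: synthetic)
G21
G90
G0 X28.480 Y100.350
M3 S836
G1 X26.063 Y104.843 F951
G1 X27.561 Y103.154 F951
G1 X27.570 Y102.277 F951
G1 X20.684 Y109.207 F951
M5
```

<svg xmlns="http://www.w3.org/2000/svg" width="117.169mm" height="192.220mm" viewBox="0 0 117.169 192.220">
  <polyline points="28.480,91.870 26.063,87.377 27.561,89.066 27.570,89.943 20.684,83.013" fill="none" stroke="#ff8800"/>
</svg>

y_svg = 192.220 − y_m. Every run uses S836, so all elements get stroke `#ff8800` (cut).

[1] open run; points: 28.480,91.870 26.063,87.377 27.561,89.066 27.570,89.943 20.684,83.013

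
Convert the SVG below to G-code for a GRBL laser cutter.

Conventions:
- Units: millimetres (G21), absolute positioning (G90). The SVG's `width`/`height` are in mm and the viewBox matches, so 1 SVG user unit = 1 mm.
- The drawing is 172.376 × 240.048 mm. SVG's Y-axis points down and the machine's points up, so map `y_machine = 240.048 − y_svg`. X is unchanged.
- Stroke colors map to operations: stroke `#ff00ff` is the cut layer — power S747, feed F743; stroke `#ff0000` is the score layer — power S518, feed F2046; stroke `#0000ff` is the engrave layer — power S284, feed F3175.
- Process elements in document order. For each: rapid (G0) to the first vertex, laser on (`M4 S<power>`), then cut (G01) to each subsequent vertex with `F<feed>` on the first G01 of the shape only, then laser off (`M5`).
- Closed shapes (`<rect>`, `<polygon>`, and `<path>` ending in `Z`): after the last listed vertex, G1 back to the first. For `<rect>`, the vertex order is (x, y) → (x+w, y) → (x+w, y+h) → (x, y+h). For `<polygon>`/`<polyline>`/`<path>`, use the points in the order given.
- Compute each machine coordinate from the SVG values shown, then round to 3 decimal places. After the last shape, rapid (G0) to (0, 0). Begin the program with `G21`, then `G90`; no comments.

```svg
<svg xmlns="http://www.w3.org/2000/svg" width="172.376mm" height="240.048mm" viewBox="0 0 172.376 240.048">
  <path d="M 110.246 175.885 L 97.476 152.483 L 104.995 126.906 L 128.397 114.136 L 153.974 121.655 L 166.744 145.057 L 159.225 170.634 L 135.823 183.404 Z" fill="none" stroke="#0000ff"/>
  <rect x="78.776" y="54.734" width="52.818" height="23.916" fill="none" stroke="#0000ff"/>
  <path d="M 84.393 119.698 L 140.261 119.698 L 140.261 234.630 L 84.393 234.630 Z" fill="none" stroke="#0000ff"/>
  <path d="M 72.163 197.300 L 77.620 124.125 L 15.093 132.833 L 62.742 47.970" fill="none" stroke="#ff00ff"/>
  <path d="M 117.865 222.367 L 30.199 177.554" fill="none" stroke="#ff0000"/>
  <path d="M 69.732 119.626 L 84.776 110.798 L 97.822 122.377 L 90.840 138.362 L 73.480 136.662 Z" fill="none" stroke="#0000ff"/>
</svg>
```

G21
G90
G0 X110.246 Y64.163
M4 S284
G01 X97.476 Y87.565 F3175
G01 X104.995 Y113.142
G01 X128.397 Y125.912
G01 X153.974 Y118.393
G01 X166.744 Y94.991
G01 X159.225 Y69.414
G01 X135.823 Y56.644
G01 X110.246 Y64.163
M5
G0 X78.776 Y185.314
M4 S284
G01 X131.594 Y185.314 F3175
G01 X131.594 Y161.398
G01 X78.776 Y161.398
G01 X78.776 Y185.314
M5
G0 X84.393 Y120.350
M4 S284
G01 X140.261 Y120.350 F3175
G01 X140.261 Y5.418
G01 X84.393 Y5.418
G01 X84.393 Y120.350
M5
G0 X72.163 Y42.748
M4 S747
G01 X77.620 Y115.923 F743
G01 X15.093 Y107.215
G01 X62.742 Y192.078
M5
G0 X117.865 Y17.681
M4 S518
G01 X30.199 Y62.494 F2046
M5
G0 X69.732 Y120.422
M4 S284
G01 X84.776 Y129.250 F3175
G01 X97.822 Y117.671
G01 X90.840 Y101.686
G01 X73.480 Y103.386
G01 X69.732 Y120.422
M5
G0 X0.000 Y0.000

Since the viewBox matches the mm dimensions, user units are millimetres directly. The only transform is the Y-flip y_m = 240.048 − y_svg.

Shape 1 is a regular polygon drawn with `<path>`. Its stroke #0000ff means engrave at S284, F3175. After flipping Y the toolpath is (110.246,64.163) → (97.476,87.565) → (104.995,113.142) → (128.397,125.912) → (153.974,118.393) → (166.744,94.991) → (159.225,69.414) → (135.823,56.644) → (110.246,64.163), returning to the start.

Shape 2 is a rectangle drawn with `<rect>`. Its stroke #0000ff means engrave at S284, F3175. After flipping Y the toolpath is (78.776,185.314) → (131.594,185.314) → (131.594,161.398) → (78.776,161.398) → (78.776,185.314), returning to the start.

Shape 3 is a rectangle drawn with `<path>`. Its stroke #0000ff means engrave at S284, F3175. After flipping Y the toolpath is (84.393,120.350) → (140.261,120.350) → (140.261,5.418) → (84.393,5.418) → (84.393,120.350), returning to the start.

Shape 4 is a open polyline drawn with `<path>`. Its stroke #ff00ff means cut at S747, F743. After flipping Y the toolpath is (72.163,42.748) → (77.620,115.923) → (15.093,107.215) → (62.742,192.078).

Shape 5 is a line segment drawn with `<path>`. Its stroke #ff0000 means score at S518, F2046. After flipping Y the toolpath is (117.865,17.681) → (30.199,62.494).

Shape 6 is a regular polygon drawn with `<path>`. Its stroke #0000ff means engrave at S284, F3175. After flipping Y the toolpath is (69.732,120.422) → (84.776,129.250) → (97.822,117.671) → (90.840,101.686) → (73.480,103.386) → (69.732,120.422), returning to the start.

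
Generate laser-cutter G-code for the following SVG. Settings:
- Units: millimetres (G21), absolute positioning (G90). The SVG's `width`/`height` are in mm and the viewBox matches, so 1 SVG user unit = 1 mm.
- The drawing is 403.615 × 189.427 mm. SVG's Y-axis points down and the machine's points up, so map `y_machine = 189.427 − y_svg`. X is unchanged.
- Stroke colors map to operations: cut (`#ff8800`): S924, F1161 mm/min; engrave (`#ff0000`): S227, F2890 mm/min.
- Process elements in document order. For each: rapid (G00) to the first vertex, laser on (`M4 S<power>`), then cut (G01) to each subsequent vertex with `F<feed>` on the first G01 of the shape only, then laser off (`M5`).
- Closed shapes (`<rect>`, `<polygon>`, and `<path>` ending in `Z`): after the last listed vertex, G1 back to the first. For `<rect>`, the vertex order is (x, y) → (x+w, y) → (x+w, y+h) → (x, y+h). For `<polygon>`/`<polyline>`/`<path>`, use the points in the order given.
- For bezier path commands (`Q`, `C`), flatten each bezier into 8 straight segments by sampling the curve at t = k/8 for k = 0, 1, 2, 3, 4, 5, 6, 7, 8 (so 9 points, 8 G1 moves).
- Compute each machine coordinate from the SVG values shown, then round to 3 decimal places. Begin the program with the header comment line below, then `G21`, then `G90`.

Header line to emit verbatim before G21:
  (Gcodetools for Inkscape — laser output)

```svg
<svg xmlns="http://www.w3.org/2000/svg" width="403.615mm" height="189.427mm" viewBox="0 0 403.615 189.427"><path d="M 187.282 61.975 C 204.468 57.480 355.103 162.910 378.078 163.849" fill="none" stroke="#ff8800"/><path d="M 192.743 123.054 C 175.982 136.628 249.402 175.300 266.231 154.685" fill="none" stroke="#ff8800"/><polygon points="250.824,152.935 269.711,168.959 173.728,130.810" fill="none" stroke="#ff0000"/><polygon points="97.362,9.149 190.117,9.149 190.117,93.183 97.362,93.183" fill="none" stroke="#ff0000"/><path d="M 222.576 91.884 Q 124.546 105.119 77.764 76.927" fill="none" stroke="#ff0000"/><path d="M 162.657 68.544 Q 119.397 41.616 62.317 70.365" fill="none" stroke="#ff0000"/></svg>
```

viewBox `0 0 403.615 189.427` with mm width/height → 1 unit = 1 mm. Flip: y_m = 189.427 − y_svg.

**Shape 1** — `<path>` cubic bezier, stroke `#ff8800` → cut (S924, F1161). Control points (SVG): P0=(187.282,61.975), P1=(204.468,57.480), P2=(355.103,162.910), P3=(378.078,163.849); sampled at t=k/8. Machine vertices: (187.282,127.452) → (199.472,124.404) → (221.113,113.563) → (249.146,97.441) → (280.509,78.553) → (312.144,59.409) → (340.990,42.524) → (363.988,30.409) → (378.078,25.578). Open path.

**Shape 2** — `<path>` cubic bezier, stroke `#ff8800` → cut (S924, F1161). Control points (SVG): P0=(192.743,123.054), P1=(175.982,136.628), P2=(249.402,175.300), P3=(266.231,154.685); sampled at t=k/8. Machine vertices: (192.743,66.373) → (190.398,60.271) → (194.788,52.805) → (204.192,44.964) → (216.891,37.737) → (231.164,32.112) → (245.292,29.079) → (257.554,29.626) → (266.231,34.742). Open path.

**Shape 3** — `<polygon>` closed polygon, stroke `#ff0000` → engrave (S227, F2890). Machine vertices: (250.824,36.492) → (269.711,20.468) → (173.728,58.617) → (250.824,36.492). Closed: final G1 returns to the first vertex.

**Shape 4** — `<polygon>` rectangle, stroke `#ff0000` → engrave (S227, F2890). Machine vertices: (97.362,180.278) → (190.117,180.278) → (190.117,96.244) → (97.362,96.244) → (97.362,180.278). Closed: final G1 returns to the first vertex.

**Shape 5** — `<path>` quadratic bezier, stroke `#ff0000` → engrave (S227, F2890). Control points (SVG): P0=(222.576,91.884), P1=(124.546,105.119), P2=(77.764,76.927); sampled at t=k/8. Machine vertices: (222.576,97.543) → (198.869,94.882) → (176.764,93.515) → (156.260,93.442) → (137.358,94.665) → (120.057,97.182) → (104.358,100.993) → (90.260,106.099) → (77.764,112.500). Open path.

**Shape 6** — `<path>` quadratic bezier, stroke `#ff0000` → engrave (S227, F2890). Control points (SVG): P0=(162.657,68.544), P1=(119.397,41.616), P2=(62.317,70.365); sampled at t=k/8. Machine vertices: (162.657,120.883) → (151.626,126.745) → (140.163,130.867) → (128.269,133.249) → (115.942,133.892) → (103.184,132.794) → (89.993,129.957) → (76.371,125.379) → (62.317,119.062). Open path.

(Gcodetools for Inkscape — laser output)
G21
G90
G00 X187.282 Y127.452
M4 S924
G01 X199.472 Y124.404 F1161
G01 X221.113 Y113.563
G01 X249.146 Y97.441
G01 X280.509 Y78.553
G01 X312.144 Y59.409
G01 X340.990 Y42.524
G01 X363.988 Y30.409
G01 X378.078 Y25.578
M5
G00 X192.743 Y66.373
M4 S924
G01 X190.398 Y60.271 F1161
G01 X194.788 Y52.805
G01 X204.192 Y44.964
G01 X216.891 Y37.737
G01 X231.164 Y32.112
G01 X245.292 Y29.079
G01 X257.554 Y29.626
G01 X266.231 Y34.742
M5
G00 X250.824 Y36.492
M4 S227
G01 X269.711 Y20.468 F2890
G01 X173.728 Y58.617
G01 X250.824 Y36.492
M5
G00 X97.362 Y180.278
M4 S227
G01 X190.117 Y180.278 F2890
G01 X190.117 Y96.244
G01 X97.362 Y96.244
G01 X97.362 Y180.278
M5
G00 X222.576 Y97.543
M4 S227
G01 X198.869 Y94.882 F2890
G01 X176.764 Y93.515
G01 X156.260 Y93.442
G01 X137.358 Y94.665
G01 X120.057 Y97.182
G01 X104.358 Y100.993
G01 X90.260 Y106.099
G01 X77.764 Y112.500
M5
G00 X162.657 Y120.883
M4 S227
G01 X151.626 Y126.745 F2890
G01 X140.163 Y130.867
G01 X128.269 Y133.249
G01 X115.942 Y133.892
G01 X103.184 Y132.794
G01 X89.993 Y129.957
G01 X76.371 Y125.379
G01 X62.317 Y119.062
M5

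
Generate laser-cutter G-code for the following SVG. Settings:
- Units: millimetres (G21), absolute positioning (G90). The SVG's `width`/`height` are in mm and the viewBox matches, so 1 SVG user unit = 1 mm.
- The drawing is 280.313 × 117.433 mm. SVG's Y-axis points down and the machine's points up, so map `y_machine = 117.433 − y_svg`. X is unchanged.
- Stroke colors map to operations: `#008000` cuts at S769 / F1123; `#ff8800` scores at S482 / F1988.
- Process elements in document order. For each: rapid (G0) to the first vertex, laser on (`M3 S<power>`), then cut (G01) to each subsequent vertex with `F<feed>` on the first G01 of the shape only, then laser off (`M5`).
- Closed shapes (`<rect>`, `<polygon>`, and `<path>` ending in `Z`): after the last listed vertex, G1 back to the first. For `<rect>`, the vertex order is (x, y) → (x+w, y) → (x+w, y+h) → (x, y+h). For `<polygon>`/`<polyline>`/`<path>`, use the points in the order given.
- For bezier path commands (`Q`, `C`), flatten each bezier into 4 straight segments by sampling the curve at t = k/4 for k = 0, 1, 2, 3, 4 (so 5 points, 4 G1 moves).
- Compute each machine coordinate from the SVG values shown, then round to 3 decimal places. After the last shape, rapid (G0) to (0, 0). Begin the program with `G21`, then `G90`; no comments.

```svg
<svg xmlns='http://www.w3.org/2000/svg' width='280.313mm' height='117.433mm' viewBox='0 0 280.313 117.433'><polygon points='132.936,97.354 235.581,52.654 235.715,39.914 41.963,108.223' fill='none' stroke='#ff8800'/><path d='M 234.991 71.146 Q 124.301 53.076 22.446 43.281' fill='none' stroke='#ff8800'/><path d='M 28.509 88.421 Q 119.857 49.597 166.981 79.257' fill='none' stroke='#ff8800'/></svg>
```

G21
G90
G0 X132.936 Y20.079
M3 S482
G01 X235.581 Y64.779 F1988
G01 X235.715 Y77.519
G01 X41.963 Y9.210
G01 X132.936 Y20.079
M5
G0 X234.991 Y46.287
M3 S482
G01 X180.198 Y54.805 F1988
G01 X126.510 Y62.288
G01 X73.926 Y68.737
G01 X22.446 Y74.152
M5
G0 X28.509 Y29.012
M3 S482
G01 X71.419 Y44.144 F1988
G01 X108.801 Y50.715
G01 X140.655 Y48.726
G01 X166.981 Y38.176
M5
G0 X0.000 Y0.000

viewBox `0 0 280.313 117.433` with mm width/height → 1 unit = 1 mm. Flip: y_m = 117.433 − y_svg.

**Shape 1** — `<polygon>` closed polygon, stroke `#ff8800` → score (S482, F1988). Machine vertices: (132.936,20.079) → (235.581,64.779) → (235.715,77.519) → (41.963,9.210) → (132.936,20.079). Closed: final G1 returns to the first vertex.

**Shape 2** — `<path>` quadratic bezier, stroke `#ff8800` → score (S482, F1988). Control points (SVG): P0=(234.991,71.146), P1=(124.301,53.076), P2=(22.446,43.281); sampled at t=k/4. Machine vertices: (234.991,46.287) → (180.198,54.805) → (126.510,62.288) → (73.926,68.737) → (22.446,74.152). Open path.

**Shape 3** — `<path>` quadratic bezier, stroke `#ff8800` → score (S482, F1988). Control points (SVG): P0=(28.509,88.421), P1=(119.857,49.597), P2=(166.981,79.257); sampled at t=k/4. Machine vertices: (28.509,29.012) → (71.419,44.144) → (108.801,50.715) → (140.655,48.726) → (166.981,38.176). Open path.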